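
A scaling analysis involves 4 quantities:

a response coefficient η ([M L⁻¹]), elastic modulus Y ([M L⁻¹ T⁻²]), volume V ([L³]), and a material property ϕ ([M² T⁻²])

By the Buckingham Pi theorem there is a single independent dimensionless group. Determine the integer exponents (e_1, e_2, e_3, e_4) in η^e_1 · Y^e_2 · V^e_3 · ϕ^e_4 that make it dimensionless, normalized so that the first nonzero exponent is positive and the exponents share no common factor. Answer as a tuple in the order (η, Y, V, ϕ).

M: e_1·(1) + e_2·(1) + e_3·(0) + e_4·(2) = 0
L: e_1·(-1) + e_2·(-1) + e_3·(3) + e_4·(0) = 0
T: e_1·(0) + e_2·(-2) + e_3·(0) + e_4·(-2) = 0
Solving this homogeneous linear system for the smallest-integer solution (first nonzero entry positive) gives (3, 3, 2, -3).

(3, 3, 2, -3)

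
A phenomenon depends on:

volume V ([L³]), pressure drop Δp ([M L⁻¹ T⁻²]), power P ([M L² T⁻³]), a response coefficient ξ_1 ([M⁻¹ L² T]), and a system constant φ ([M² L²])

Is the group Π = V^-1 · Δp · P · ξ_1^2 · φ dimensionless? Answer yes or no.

Sum the exponent of each base dimension across the product:
  M: −[V]_M + [Δp]_M + [P]_M + 2·[ξ_1]_M + [φ]_M = −(0) + (1) + (1) + 2·(-1) + (2) = 2
  L: −[V]_L + [Δp]_L + [P]_L + 2·[ξ_1]_L + [φ]_L = −(3) + (-1) + (2) + 2·(2) + (2) = 4
  T: −[V]_T + [Δp]_T + [P]_T + 2·[ξ_1]_T + [φ]_T = −(0) + (-2) + (-3) + 2·(1) + (0) = -3
Net dimensions [M² L⁴ T⁻³] ≠ [1] — not dimensionless.

no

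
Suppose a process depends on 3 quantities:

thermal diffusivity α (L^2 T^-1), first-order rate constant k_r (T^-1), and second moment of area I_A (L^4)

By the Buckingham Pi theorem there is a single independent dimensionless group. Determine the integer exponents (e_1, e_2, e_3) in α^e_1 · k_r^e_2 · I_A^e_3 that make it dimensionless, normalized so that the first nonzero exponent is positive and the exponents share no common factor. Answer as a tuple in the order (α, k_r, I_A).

L: e_1·(2) + e_2·(0) + e_3·(4) = 0
T: e_1·(-1) + e_2·(-1) + e_3·(0) = 0
Solving this homogeneous linear system for the smallest-integer solution (first nonzero entry positive) gives (2, -2, -1).

(2, -2, -1)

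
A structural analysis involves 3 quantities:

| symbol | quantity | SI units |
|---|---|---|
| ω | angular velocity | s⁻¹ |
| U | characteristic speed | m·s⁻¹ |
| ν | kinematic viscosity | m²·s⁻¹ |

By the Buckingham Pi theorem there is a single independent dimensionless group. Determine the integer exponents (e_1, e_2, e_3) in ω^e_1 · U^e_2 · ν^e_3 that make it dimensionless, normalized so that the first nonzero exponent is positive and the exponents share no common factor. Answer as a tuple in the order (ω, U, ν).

(1, -2, 1)

L: e_1·(0) + e_2·(1) + e_3·(2) = 0
T: e_1·(-1) + e_2·(-1) + e_3·(-1) = 0
Solving this homogeneous linear system for the smallest-integer solution (first nonzero entry positive) gives (1, -2, 1).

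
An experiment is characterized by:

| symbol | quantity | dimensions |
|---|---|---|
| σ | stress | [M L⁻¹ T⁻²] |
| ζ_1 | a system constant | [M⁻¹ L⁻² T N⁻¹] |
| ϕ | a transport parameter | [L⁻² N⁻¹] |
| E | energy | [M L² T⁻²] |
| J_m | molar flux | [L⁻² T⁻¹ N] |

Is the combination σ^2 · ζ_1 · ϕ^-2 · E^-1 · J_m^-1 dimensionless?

yes

Sum the exponent of each base dimension across the product:
  M: 2·[σ]_M + [ζ_1]_M − 2·[ϕ]_M − [E]_M − [J_m]_M = 2·(1) + (-1) − 2·(0) − (1) − (0) = 0
  L: 2·[σ]_L + [ζ_1]_L − 2·[ϕ]_L − [E]_L − [J_m]_L = 2·(-1) + (-2) − 2·(-2) − (2) − (-2) = 0
  T: 2·[σ]_T + [ζ_1]_T − 2·[ϕ]_T − [E]_T − [J_m]_T = 2·(-2) + (1) − 2·(0) − (-2) − (-1) = 0
  N: 2·[σ]_N + [ζ_1]_N − 2·[ϕ]_N − [E]_N − [J_m]_N = 2·(0) + (-1) − 2·(-1) − (0) − (1) = 0
All base exponents vanish — dimensionless.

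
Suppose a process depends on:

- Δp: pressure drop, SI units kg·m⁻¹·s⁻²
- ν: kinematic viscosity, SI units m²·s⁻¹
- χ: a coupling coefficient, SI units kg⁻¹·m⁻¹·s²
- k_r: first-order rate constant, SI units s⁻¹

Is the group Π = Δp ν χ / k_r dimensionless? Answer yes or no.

Sum the exponent of each base dimension across the product:
  M: [Δp]_M + [ν]_M + [χ]_M − [k_r]_M = (1) + (0) + (-1) − (0) = 0
  L: [Δp]_L + [ν]_L + [χ]_L − [k_r]_L = (-1) + (2) + (-1) − (0) = 0
  T: [Δp]_T + [ν]_T + [χ]_T − [k_r]_T = (-2) + (-1) + (2) − (-1) = 0
All base exponents vanish — dimensionless.

yes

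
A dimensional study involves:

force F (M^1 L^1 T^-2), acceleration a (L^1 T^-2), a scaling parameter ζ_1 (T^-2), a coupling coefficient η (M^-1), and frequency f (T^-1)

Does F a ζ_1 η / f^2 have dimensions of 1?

no

Sum the exponent of each base dimension across the product:
  M: [F]_M + [a]_M + [ζ_1]_M + [η]_M − 2·[f]_M = (1) + (0) + (0) + (-1) − 2·(0) = 0
  L: [F]_L + [a]_L + [ζ_1]_L + [η]_L − 2·[f]_L = (1) + (1) + (0) + (0) − 2·(0) = 2
  T: [F]_T + [a]_T + [ζ_1]_T + [η]_T − 2·[f]_T = (-2) + (-2) + (-2) + (0) − 2·(-1) = -4
Net dimensions [L² T⁻⁴] ≠ [1] — not dimensionless.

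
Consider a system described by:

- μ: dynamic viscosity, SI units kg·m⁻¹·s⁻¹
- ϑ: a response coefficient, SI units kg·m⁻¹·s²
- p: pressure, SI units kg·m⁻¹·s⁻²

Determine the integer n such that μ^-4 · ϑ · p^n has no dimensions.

Balance the M exponent: (1)·n from p, plus −4·(1) + (1) = -3 from the rest, must sum to zero.
n − 3 = 0, so n = 3.

3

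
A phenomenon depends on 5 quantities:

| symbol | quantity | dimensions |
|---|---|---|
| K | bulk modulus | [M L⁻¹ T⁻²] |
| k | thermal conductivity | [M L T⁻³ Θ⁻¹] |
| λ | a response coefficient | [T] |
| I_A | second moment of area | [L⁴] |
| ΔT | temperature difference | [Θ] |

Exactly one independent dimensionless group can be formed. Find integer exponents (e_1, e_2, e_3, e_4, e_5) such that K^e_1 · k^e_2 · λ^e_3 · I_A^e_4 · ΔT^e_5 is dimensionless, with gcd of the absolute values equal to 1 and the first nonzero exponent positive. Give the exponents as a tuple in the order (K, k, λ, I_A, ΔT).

(2, -2, -2, 1, -2)

M: e_1·(1) + e_2·(1) + e_3·(0) + e_4·(0) + e_5·(0) = 0
L: e_1·(-1) + e_2·(1) + e_3·(0) + e_4·(4) + e_5·(0) = 0
T: e_1·(-2) + e_2·(-3) + e_3·(1) + e_4·(0) + e_5·(0) = 0
Θ: e_1·(0) + e_2·(-1) + e_3·(0) + e_4·(0) + e_5·(1) = 0
Solving this homogeneous linear system for the smallest-integer solution (first nonzero entry positive) gives (2, -2, -2, 1, -2).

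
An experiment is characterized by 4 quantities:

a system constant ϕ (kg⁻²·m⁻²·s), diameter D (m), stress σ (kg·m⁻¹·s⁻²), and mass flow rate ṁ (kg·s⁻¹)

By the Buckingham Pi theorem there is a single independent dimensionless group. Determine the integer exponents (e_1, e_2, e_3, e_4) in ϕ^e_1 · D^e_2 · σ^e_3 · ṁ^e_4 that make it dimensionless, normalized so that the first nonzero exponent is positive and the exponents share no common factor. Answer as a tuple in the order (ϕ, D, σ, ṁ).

M: e_1·(-2) + e_2·(0) + e_3·(1) + e_4·(1) = 0
L: e_1·(-2) + e_2·(1) + e_3·(-1) + e_4·(0) = 0
T: e_1·(1) + e_2·(0) + e_3·(-2) + e_4·(-1) = 0
Solving this homogeneous linear system for the smallest-integer solution (first nonzero entry positive) gives (1, 1, -1, 3).

(1, 1, -1, 3)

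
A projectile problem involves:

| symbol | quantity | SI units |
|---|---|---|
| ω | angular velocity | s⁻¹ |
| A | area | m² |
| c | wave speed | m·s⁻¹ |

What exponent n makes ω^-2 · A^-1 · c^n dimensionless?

2

Balance the L exponent: (1)·n from c, plus −2·(0) − (2) = -2 from the rest, must sum to zero.
n − 2 = 0, so n = 2.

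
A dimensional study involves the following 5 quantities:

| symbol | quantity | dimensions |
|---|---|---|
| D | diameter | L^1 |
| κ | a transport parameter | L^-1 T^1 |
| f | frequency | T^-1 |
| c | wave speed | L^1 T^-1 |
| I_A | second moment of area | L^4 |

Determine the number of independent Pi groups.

3

There are 5 variables and 2 base dimensions (L, T).
The dimension matrix has rank 2.
Independent dimensionless groups: 5 − 2 = 3.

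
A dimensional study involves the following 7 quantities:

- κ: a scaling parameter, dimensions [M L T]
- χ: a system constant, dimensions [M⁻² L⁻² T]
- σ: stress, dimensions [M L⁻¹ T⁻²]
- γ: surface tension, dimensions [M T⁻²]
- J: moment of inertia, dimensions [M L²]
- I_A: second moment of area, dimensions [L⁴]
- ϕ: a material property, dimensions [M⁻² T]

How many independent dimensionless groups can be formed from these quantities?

4

There are 7 variables and 3 base dimensions (M, L, T).
The dimension matrix has rank 3.
Independent dimensionless groups: 7 − 3 = 4.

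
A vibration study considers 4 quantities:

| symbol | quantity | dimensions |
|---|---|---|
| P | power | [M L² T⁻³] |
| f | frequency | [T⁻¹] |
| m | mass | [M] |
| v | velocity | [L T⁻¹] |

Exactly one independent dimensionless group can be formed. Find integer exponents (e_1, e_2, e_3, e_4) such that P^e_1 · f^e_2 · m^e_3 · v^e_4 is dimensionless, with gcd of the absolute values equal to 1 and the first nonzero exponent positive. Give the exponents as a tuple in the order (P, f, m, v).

(1, -1, -1, -2)

M: e_1·(1) + e_2·(0) + e_3·(1) + e_4·(0) = 0
L: e_1·(2) + e_2·(0) + e_3·(0) + e_4·(1) = 0
T: e_1·(-3) + e_2·(-1) + e_3·(0) + e_4·(-1) = 0
Solving this homogeneous linear system for the smallest-integer solution (first nonzero entry positive) gives (1, -1, -1, -2).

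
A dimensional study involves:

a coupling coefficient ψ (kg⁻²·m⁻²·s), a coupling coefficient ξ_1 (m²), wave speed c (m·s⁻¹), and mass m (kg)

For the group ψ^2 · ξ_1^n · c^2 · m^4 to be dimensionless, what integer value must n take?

1

Balance the L exponent: (2)·n from ξ_1, plus 2·(-2) + 2·(1) + 4·(0) = -2 from the rest, must sum to zero.
2n − 2 = 0, so n = 1.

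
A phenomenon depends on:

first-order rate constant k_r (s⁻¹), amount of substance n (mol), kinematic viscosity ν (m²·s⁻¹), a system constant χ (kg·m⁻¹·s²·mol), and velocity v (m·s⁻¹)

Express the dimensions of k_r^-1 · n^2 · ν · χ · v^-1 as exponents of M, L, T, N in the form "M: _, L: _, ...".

Collect each base-dimension exponent across the product:
  M: −(0) + 2·(0) + (0) + (1) − (0) = 1
  L: −(0) + 2·(0) + (2) + (-1) − (1) = 0
  T: −(-1) + 2·(0) + (-1) + (2) − (-1) = 3
  N: −(0) + 2·(1) + (0) + (1) − (0) = 3
So the dimensions are [M T³ N³].

M: 1, L: 0, T: 3, N: 3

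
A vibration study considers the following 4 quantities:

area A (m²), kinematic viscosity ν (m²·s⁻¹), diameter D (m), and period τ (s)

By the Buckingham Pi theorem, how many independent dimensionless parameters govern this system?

There are 4 variables and 2 base dimensions (L, T).
The dimension matrix has rank 2.
Independent dimensionless groups: 4 − 2 = 2.

2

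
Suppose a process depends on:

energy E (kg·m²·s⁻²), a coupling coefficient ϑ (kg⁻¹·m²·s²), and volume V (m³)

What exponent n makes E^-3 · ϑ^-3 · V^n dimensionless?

4

Balance the L exponent: (3)·n from V, plus −3·(2) − 3·(2) = -12 from the rest, must sum to zero.
3n − 12 = 0, so n = 4.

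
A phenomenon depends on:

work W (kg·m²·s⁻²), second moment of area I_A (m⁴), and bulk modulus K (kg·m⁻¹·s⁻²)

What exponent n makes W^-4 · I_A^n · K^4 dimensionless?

3

Balance the L exponent: (4)·n from I_A, plus −4·(2) + 4·(-1) = -12 from the rest, must sum to zero.
4n − 12 = 0, so n = 3.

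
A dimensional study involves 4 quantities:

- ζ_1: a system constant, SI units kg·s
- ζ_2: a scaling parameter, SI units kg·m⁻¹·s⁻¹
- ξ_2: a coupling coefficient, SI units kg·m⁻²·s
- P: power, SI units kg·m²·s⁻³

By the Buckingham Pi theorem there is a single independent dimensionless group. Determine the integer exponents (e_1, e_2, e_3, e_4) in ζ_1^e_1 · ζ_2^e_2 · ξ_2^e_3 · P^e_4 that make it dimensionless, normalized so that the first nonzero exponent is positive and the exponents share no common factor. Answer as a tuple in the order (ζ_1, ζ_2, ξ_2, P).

M: e_1·(1) + e_2·(1) + e_3·(1) + e_4·(1) = 0
L: e_1·(0) + e_2·(-1) + e_3·(-2) + e_4·(2) = 0
T: e_1·(1) + e_2·(-1) + e_3·(1) + e_4·(-3) = 0
Solving this homogeneous linear system for the smallest-integer solution (first nonzero entry positive) gives (1, 2, -2, -1).

(1, 2, -2, -1)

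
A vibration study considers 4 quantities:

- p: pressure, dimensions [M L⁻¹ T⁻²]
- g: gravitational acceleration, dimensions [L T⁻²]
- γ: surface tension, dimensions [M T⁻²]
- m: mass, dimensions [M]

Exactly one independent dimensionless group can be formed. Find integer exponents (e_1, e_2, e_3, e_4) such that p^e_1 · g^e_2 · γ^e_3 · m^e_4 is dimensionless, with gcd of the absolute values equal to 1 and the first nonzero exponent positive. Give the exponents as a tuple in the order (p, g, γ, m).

(1, 1, -2, 1)

M: e_1·(1) + e_2·(0) + e_3·(1) + e_4·(1) = 0
L: e_1·(-1) + e_2·(1) + e_3·(0) + e_4·(0) = 0
T: e_1·(-2) + e_2·(-2) + e_3·(-2) + e_4·(0) = 0
Solving this homogeneous linear system for the smallest-integer solution (first nonzero entry positive) gives (1, 1, -2, 1).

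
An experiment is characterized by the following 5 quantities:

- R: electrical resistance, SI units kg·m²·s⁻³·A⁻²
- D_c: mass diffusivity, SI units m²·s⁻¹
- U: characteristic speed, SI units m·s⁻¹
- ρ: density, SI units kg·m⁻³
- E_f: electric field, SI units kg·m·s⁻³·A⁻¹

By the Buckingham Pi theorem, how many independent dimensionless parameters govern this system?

1

There are 5 variables and 4 base dimensions (M, L, T, I).
The dimension matrix has rank 4.
Independent dimensionless groups: 5 − 4 = 1.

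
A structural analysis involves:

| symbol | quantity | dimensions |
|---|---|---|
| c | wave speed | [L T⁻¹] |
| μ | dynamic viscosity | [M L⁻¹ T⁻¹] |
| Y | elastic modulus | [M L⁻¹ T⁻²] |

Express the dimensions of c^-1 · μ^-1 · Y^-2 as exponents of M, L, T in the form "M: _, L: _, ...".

M: -3, L: 2, T: 6

Collect each base-dimension exponent across the product:
  M: −(0) − (1) − 2·(1) = -3
  L: −(1) − (-1) − 2·(-1) = 2
  T: −(-1) − (-1) − 2·(-2) = 6
So the dimensions are [M⁻³ L² T⁶].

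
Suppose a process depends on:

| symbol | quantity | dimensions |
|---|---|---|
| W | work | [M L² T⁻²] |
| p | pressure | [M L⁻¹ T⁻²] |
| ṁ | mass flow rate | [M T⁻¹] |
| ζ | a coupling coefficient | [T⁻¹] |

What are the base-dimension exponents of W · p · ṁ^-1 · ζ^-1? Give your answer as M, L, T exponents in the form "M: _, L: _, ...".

Collect each base-dimension exponent across the product:
  M: (1) + (1) − (1) − (0) = 1
  L: (2) + (-1) − (0) − (0) = 1
  T: (-2) + (-2) − (-1) − (-1) = -2
So the dimensions are [M L T⁻²].

M: 1, L: 1, T: -2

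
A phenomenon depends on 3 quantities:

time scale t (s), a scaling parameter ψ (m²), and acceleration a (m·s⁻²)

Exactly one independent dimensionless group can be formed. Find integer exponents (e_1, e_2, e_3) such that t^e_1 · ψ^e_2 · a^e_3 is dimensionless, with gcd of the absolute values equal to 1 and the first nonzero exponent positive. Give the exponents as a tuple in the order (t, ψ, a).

(4, -1, 2)

L: e_1·(0) + e_2·(2) + e_3·(1) = 0
T: e_1·(1) + e_2·(0) + e_3·(-2) = 0
Solving this homogeneous linear system for the smallest-integer solution (first nonzero entry positive) gives (4, -1, 2).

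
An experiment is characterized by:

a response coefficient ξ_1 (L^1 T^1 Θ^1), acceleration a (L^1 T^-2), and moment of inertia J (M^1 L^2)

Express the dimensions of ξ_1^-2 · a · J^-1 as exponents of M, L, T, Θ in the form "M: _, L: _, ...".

Collect each base-dimension exponent across the product:
  M: −2·(0) + (0) − (1) = -1
  L: −2·(1) + (1) − (2) = -3
  T: −2·(1) + (-2) − (0) = -4
  Θ: −2·(1) + (0) − (0) = -2
So the dimensions are [M⁻¹ L⁻³ T⁻⁴ Θ⁻²].

M: -1, L: -3, T: -4, Θ: -2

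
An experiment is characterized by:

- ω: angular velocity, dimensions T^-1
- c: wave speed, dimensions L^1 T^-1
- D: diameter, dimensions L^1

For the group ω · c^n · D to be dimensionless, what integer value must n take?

-1

Balance the L exponent: (1)·n from c, plus (0) + (1) = 1 from the rest, must sum to zero.
n + 1 = 0, so n = -1.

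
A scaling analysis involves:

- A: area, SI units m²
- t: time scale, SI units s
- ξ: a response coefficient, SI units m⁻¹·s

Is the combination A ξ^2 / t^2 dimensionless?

Sum the exponent of each base dimension across the product:
  L: [A]_L − 2·[t]_L + 2·[ξ]_L = (2) − 2·(0) + 2·(-1) = 0
  T: [A]_T − 2·[t]_T + 2·[ξ]_T = (0) − 2·(1) + 2·(1) = 0
All base exponents vanish — dimensionless.

yes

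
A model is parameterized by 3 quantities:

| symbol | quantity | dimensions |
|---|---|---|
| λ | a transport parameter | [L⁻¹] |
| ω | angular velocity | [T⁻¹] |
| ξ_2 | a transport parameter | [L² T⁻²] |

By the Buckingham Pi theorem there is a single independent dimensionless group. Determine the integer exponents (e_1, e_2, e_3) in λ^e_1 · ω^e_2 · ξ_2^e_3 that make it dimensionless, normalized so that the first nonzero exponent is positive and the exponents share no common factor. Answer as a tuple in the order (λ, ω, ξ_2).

L: e_1·(-1) + e_2·(0) + e_3·(2) = 0
T: e_1·(0) + e_2·(-1) + e_3·(-2) = 0
Solving this homogeneous linear system for the smallest-integer solution (first nonzero entry positive) gives (2, -2, 1).

(2, -2, 1)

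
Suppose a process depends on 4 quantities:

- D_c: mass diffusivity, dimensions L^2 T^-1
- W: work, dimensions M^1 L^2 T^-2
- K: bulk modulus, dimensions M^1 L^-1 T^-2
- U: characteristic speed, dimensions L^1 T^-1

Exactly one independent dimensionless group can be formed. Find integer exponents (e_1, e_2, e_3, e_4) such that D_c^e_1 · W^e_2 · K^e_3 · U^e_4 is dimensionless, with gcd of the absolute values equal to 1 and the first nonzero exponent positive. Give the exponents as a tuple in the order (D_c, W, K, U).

(3, -1, 1, -3)

M: e_1·(0) + e_2·(1) + e_3·(1) + e_4·(0) = 0
L: e_1·(2) + e_2·(2) + e_3·(-1) + e_4·(1) = 0
T: e_1·(-1) + e_2·(-2) + e_3·(-2) + e_4·(-1) = 0
Solving this homogeneous linear system for the smallest-integer solution (first nonzero entry positive) gives (3, -1, 1, -3).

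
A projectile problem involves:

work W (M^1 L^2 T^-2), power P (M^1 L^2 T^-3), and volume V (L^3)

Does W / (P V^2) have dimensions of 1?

no

Sum the exponent of each base dimension across the product:
  M: [W]_M − [P]_M − 2·[V]_M = (1) − (1) − 2·(0) = 0
  L: [W]_L − [P]_L − 2·[V]_L = (2) − (2) − 2·(3) = -6
  T: [W]_T − [P]_T − 2·[V]_T = (-2) − (-3) − 2·(0) = 1
Net dimensions [L⁻⁶ T] ≠ [1] — not dimensionless.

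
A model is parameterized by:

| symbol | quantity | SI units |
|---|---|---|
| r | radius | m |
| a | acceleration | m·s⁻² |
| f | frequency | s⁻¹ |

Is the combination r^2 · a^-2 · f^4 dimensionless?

Sum the exponent of each base dimension across the product:
  M: 2·[r]_M − 2·[a]_M + 4·[f]_M = 2·(0) − 2·(0) + 4·(0) = 0
  L: 2·[r]_L − 2·[a]_L + 4·[f]_L = 2·(1) − 2·(1) + 4·(0) = 0
  T: 2·[r]_T − 2·[a]_T + 4·[f]_T = 2·(0) − 2·(-2) + 4·(-1) = 0
  Θ: 2·[r]_Θ − 2·[a]_Θ + 4·[f]_Θ = 2·(0) − 2·(0) + 4·(0) = 0
All base exponents vanish — dimensionless.

yes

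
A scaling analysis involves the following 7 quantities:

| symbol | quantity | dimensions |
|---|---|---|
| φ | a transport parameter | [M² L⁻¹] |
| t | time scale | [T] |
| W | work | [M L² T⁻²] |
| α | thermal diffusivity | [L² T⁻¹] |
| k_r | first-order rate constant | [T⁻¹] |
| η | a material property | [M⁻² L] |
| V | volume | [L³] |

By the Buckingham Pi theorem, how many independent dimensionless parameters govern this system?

There are 7 variables and 3 base dimensions (M, L, T).
The dimension matrix has rank 3.
Independent dimensionless groups: 7 − 3 = 4.

4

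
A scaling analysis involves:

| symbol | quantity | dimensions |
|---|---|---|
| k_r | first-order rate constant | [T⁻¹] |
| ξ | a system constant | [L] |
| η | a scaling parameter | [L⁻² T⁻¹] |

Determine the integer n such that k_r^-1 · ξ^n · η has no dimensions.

Balance the L exponent: (1)·n from ξ, plus −(0) + (-2) = -2 from the rest, must sum to zero.
n − 2 = 0, so n = 2.

2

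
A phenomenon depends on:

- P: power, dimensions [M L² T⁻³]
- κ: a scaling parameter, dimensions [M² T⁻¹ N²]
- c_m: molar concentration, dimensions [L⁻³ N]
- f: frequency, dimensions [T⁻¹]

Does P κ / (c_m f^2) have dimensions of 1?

no

Sum the exponent of each base dimension across the product:
  M: [P]_M + [κ]_M − [c_m]_M − 2·[f]_M = (1) + (2) − (0) − 2·(0) = 3
  L: [P]_L + [κ]_L − [c_m]_L − 2·[f]_L = (2) + (0) − (-3) − 2·(0) = 5
  T: [P]_T + [κ]_T − [c_m]_T − 2·[f]_T = (-3) + (-1) − (0) − 2·(-1) = -2
  N: [P]_N + [κ]_N − [c_m]_N − 2·[f]_N = (0) + (2) − (1) − 2·(0) = 1
Net dimensions [M³ L⁵ T⁻² N] ≠ [1] — not dimensionless.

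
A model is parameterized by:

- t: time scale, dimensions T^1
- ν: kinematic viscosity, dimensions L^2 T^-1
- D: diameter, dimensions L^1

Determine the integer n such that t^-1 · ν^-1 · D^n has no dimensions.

2

Balance the L exponent: (1)·n from D, plus −(0) − (2) = -2 from the rest, must sum to zero.
n − 2 = 0, so n = 2.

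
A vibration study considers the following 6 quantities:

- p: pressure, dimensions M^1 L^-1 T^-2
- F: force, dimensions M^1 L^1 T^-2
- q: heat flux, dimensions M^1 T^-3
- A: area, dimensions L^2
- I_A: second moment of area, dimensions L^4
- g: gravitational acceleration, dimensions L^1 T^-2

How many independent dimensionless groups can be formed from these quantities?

There are 6 variables and 3 base dimensions (M, L, T).
The dimension matrix has rank 3.
Independent dimensionless groups: 6 − 3 = 3.

3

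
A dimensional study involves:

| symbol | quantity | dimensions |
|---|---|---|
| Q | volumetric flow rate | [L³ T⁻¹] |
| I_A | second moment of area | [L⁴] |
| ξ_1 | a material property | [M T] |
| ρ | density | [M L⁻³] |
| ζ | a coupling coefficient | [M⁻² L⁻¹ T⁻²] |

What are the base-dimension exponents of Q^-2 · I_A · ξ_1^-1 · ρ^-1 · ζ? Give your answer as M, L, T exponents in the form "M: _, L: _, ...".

M: -4, L: 0, T: -1

Collect each base-dimension exponent across the product:
  M: −2·(0) + (0) − (1) − (1) + (-2) = -4
  L: −2·(3) + (4) − (0) − (-3) + (-1) = 0
  T: −2·(-1) + (0) − (1) − (0) + (-2) = -1
So the dimensions are [M⁻⁴ T⁻¹].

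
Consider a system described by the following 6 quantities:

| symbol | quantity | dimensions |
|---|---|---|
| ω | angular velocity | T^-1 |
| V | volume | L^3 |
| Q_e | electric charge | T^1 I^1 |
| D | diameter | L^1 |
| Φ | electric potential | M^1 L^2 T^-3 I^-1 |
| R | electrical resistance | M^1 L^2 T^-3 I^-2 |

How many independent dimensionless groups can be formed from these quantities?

2

There are 6 variables and 4 base dimensions (M, L, T, I).
The dimension matrix has rank 4.
Independent dimensionless groups: 6 − 4 = 2.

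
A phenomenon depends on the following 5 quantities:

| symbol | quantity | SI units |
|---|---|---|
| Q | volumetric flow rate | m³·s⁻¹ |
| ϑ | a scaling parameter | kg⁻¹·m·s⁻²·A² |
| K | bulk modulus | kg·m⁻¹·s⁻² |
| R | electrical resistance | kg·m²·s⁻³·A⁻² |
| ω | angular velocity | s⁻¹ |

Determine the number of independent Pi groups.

There are 5 variables and 4 base dimensions (M, L, T, I).
The dimension matrix has rank 4.
Independent dimensionless groups: 5 − 4 = 1.

1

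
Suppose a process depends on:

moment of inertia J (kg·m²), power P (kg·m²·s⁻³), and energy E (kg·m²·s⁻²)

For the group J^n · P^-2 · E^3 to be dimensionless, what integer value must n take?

Balance the M exponent: (1)·n from J, plus −2·(1) + 3·(1) = 1 from the rest, must sum to zero.
n + 1 = 0, so n = -1.

-1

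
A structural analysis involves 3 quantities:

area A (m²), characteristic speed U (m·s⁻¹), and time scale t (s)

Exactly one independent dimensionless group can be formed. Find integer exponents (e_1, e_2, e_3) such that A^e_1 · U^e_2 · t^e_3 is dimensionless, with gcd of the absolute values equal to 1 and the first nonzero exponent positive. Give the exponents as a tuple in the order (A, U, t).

L: e_1·(2) + e_2·(1) + e_3·(0) = 0
T: e_1·(0) + e_2·(-1) + e_3·(1) = 0
Solving this homogeneous linear system for the smallest-integer solution (first nonzero entry positive) gives (1, -2, -2).

(1, -2, -2)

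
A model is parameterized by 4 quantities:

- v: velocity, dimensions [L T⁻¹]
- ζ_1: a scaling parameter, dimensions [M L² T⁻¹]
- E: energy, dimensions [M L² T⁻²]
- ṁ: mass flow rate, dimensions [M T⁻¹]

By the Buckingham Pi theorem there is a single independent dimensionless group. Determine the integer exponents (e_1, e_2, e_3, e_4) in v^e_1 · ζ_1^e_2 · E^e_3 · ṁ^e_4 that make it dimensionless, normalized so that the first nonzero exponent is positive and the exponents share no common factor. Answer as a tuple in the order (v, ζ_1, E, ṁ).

M: e_1·(0) + e_2·(1) + e_3·(1) + e_4·(1) = 0
L: e_1·(1) + e_2·(2) + e_3·(2) + e_4·(0) = 0
T: e_1·(-1) + e_2·(-1) + e_3·(-2) + e_4·(-1) = 0
Solving this homogeneous linear system for the smallest-integer solution (first nonzero entry positive) gives (2, 1, -2, 1).

(2, 1, -2, 1)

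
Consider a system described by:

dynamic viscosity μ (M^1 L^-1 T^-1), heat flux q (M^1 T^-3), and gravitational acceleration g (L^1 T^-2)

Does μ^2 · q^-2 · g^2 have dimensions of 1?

yes

Sum the exponent of each base dimension across the product:
  M: 2·[μ]_M − 2·[q]_M + 2·[g]_M = 2·(1) − 2·(1) + 2·(0) = 0
  L: 2·[μ]_L − 2·[q]_L + 2·[g]_L = 2·(-1) − 2·(0) + 2·(1) = 0
  T: 2·[μ]_T − 2·[q]_T + 2·[g]_T = 2·(-1) − 2·(-3) + 2·(-2) = 0
  Θ: 2·[μ]_Θ − 2·[q]_Θ + 2·[g]_Θ = 2·(0) − 2·(0) + 2·(0) = 0
  N: 2·[μ]_N − 2·[q]_N + 2·[g]_N = 2·(0) − 2·(0) + 2·(0) = 0
All base exponents vanish — dimensionless.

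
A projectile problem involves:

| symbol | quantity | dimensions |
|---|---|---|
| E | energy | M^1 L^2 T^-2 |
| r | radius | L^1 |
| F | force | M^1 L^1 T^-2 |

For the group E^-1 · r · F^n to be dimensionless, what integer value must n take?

1

Balance the M exponent: (1)·n from F, plus −(1) + (0) = -1 from the rest, must sum to zero.
n − 1 = 0, so n = 1.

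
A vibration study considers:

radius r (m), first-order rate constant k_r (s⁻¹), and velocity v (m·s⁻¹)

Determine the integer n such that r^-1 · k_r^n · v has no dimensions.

Balance the T exponent: (-1)·n from k_r, plus −(0) + (-1) = -1 from the rest, must sum to zero.
−n − 1 = 0, so n = -1.

-1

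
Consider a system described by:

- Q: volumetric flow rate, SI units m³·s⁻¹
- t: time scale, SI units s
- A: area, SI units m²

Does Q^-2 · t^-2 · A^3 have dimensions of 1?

yes

Sum the exponent of each base dimension across the product:
  M: −2·[Q]_M − 2·[t]_M + 3·[A]_M = −2·(0) − 2·(0) + 3·(0) = 0
  L: −2·[Q]_L − 2·[t]_L + 3·[A]_L = −2·(3) − 2·(0) + 3·(2) = 0
  T: −2·[Q]_T − 2·[t]_T + 3·[A]_T = −2·(-1) − 2·(1) + 3·(0) = 0
  N: −2·[Q]_N − 2·[t]_N + 3·[A]_N = −2·(0) − 2·(0) + 3·(0) = 0
All base exponents vanish — dimensionless.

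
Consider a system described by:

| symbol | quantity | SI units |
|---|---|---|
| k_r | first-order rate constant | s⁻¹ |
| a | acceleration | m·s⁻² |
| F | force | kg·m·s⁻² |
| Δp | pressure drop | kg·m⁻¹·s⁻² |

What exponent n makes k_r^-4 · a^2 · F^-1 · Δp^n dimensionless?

1

Balance the M exponent: (1)·n from Δp, plus −4·(0) + 2·(0) − (1) = -1 from the rest, must sum to zero.
n − 1 = 0, so n = 1.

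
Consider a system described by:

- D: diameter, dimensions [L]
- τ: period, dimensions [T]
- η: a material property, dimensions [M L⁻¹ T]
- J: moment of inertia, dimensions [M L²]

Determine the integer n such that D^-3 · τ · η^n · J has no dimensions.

Balance the M exponent: (1)·n from η, plus −3·(0) + (0) + (1) = 1 from the rest, must sum to zero.
n + 1 = 0, so n = -1.

-1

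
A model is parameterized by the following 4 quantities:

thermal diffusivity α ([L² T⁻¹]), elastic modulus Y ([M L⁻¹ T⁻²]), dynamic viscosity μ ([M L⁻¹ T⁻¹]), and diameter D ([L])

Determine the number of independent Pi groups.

1

There are 4 variables and 3 base dimensions (M, L, T).
The dimension matrix has rank 3.
Independent dimensionless groups: 4 − 3 = 1.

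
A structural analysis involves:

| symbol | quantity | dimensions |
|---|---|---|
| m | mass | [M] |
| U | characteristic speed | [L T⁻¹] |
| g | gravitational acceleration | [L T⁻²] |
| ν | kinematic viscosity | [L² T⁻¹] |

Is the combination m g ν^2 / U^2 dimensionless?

Sum the exponent of each base dimension across the product:
  M: [m]_M − 2·[U]_M + [g]_M + 2·[ν]_M = (1) − 2·(0) + (0) + 2·(0) = 1
  L: [m]_L − 2·[U]_L + [g]_L + 2·[ν]_L = (0) − 2·(1) + (1) + 2·(2) = 3
  T: [m]_T − 2·[U]_T + [g]_T + 2·[ν]_T = (0) − 2·(-1) + (-2) + 2·(-1) = -2
Net dimensions [M L³ T⁻²] ≠ [1] — not dimensionless.

no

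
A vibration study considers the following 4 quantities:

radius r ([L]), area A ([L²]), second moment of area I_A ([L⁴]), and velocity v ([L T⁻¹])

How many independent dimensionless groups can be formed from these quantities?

There are 4 variables and 2 base dimensions (L, T).
The dimension matrix has rank 2.
Independent dimensionless groups: 4 − 2 = 2.

2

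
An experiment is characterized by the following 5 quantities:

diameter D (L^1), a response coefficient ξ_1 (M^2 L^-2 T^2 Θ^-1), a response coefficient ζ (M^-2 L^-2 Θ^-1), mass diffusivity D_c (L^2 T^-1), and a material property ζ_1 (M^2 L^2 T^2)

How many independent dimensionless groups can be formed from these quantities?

1

There are 5 variables and 4 base dimensions (M, L, T, Θ).
The dimension matrix has rank 4.
Independent dimensionless groups: 5 − 4 = 1.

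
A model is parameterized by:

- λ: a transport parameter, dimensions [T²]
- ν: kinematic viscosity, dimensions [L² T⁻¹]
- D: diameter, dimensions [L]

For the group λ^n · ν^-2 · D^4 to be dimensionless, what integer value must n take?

Balance the T exponent: (2)·n from λ, plus −2·(-1) + 4·(0) = 2 from the rest, must sum to zero.
2n + 2 = 0, so n = -1.

-1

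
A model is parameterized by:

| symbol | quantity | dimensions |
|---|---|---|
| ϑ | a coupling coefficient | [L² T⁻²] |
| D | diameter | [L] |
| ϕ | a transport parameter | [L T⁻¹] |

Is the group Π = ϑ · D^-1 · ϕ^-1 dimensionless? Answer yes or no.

no

Sum the exponent of each base dimension across the product:
  L: [ϑ]_L − [D]_L − [ϕ]_L = (2) − (1) − (1) = 0
  T: [ϑ]_T − [D]_T − [ϕ]_T = (-2) − (0) − (-1) = -1
Net dimensions [T⁻¹] ≠ [1] — not dimensionless.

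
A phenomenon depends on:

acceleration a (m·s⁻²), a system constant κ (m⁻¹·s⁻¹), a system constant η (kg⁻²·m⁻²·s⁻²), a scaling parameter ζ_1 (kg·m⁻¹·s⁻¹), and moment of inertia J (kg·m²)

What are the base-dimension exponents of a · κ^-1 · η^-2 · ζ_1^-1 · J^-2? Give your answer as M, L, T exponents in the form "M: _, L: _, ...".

Collect each base-dimension exponent across the product:
  M: (0) − (0) − 2·(-2) − (1) − 2·(1) = 1
  L: (1) − (-1) − 2·(-2) − (-1) − 2·(2) = 3
  T: (-2) − (-1) − 2·(-2) − (-1) − 2·(0) = 4
So the dimensions are [M L³ T⁴].

M: 1, L: 3, T: 4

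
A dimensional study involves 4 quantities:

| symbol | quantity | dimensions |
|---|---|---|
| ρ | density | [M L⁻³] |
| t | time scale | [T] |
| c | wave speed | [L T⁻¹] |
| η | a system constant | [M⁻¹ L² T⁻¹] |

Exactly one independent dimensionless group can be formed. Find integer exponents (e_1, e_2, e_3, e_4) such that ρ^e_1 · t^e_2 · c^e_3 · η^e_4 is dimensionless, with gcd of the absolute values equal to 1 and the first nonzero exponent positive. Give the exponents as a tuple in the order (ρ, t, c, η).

M: e_1·(1) + e_2·(0) + e_3·(0) + e_4·(-1) = 0
L: e_1·(-3) + e_2·(0) + e_3·(1) + e_4·(2) = 0
T: e_1·(0) + e_2·(1) + e_3·(-1) + e_4·(-1) = 0
Solving this homogeneous linear system for the smallest-integer solution (first nonzero entry positive) gives (1, 2, 1, 1).

(1, 2, 1, 1)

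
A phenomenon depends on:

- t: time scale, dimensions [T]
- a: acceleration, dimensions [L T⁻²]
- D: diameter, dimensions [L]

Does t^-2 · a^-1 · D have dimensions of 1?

Sum the exponent of each base dimension across the product:
  M: −2·[t]_M − [a]_M + [D]_M = −2·(0) − (0) + (0) = 0
  L: −2·[t]_L − [a]_L + [D]_L = −2·(0) − (1) + (1) = 0
  T: −2·[t]_T − [a]_T + [D]_T = −2·(1) − (-2) + (0) = 0
All base exponents vanish — dimensionless.

yes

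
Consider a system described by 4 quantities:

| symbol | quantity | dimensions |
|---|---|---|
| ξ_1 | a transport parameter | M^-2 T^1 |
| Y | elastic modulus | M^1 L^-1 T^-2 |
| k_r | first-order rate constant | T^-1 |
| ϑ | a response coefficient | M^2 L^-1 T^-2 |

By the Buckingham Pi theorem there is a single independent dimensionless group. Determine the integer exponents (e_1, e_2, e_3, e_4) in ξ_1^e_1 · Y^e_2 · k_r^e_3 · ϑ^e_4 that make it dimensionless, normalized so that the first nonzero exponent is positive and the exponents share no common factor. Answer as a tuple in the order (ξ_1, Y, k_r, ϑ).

(1, -2, 1, 2)

M: e_1·(-2) + e_2·(1) + e_3·(0) + e_4·(2) = 0
L: e_1·(0) + e_2·(-1) + e_3·(0) + e_4·(-1) = 0
T: e_1·(1) + e_2·(-2) + e_3·(-1) + e_4·(-2) = 0
Solving this homogeneous linear system for the smallest-integer solution (first nonzero entry positive) gives (1, -2, 1, 2).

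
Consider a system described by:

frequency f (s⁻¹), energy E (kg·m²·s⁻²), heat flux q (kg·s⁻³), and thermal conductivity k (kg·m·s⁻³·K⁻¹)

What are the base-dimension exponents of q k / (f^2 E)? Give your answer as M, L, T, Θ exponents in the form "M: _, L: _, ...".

M: 1, L: -1, T: -2, Θ: -1

Collect each base-dimension exponent across the product:
  M: −2·(0) − (1) + (1) + (1) = 1
  L: −2·(0) − (2) + (0) + (1) = -1
  T: −2·(-1) − (-2) + (-3) + (-3) = -2
  Θ: −2·(0) − (0) + (0) + (-1) = -1
So the dimensions are [M L⁻¹ T⁻² Θ⁻¹].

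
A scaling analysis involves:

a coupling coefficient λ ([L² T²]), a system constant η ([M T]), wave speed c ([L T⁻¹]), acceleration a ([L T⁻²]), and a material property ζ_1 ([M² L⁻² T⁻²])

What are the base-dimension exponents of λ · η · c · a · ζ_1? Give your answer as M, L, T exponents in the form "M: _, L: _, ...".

M: 3, L: 2, T: -2

Collect each base-dimension exponent across the product:
  M: (0) + (1) + (0) + (0) + (2) = 3
  L: (2) + (0) + (1) + (1) + (-2) = 2
  T: (2) + (1) + (-1) + (-2) + (-2) = -2
So the dimensions are [M³ L² T⁻²].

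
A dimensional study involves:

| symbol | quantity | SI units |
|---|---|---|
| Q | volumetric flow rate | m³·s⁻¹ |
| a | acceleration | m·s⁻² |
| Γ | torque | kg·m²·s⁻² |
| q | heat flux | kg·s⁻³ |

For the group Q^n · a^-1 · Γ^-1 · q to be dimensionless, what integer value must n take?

1

Balance the L exponent: (3)·n from Q, plus −(1) − (2) + (0) = -3 from the rest, must sum to zero.
3n − 3 = 0, so n = 1.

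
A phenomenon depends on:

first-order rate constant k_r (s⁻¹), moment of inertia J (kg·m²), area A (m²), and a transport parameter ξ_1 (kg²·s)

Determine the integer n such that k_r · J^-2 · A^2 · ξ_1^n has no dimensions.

1

Balance the M exponent: (2)·n from ξ_1, plus (0) − 2·(1) + 2·(0) = -2 from the rest, must sum to zero.
2n − 2 = 0, so n = 1.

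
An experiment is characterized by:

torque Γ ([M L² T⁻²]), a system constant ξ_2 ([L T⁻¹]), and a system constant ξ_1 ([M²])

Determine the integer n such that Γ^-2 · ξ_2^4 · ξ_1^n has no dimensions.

1

Balance the M exponent: (2)·n from ξ_1, plus −2·(1) + 4·(0) = -2 from the rest, must sum to zero.
2n − 2 = 0, so n = 1.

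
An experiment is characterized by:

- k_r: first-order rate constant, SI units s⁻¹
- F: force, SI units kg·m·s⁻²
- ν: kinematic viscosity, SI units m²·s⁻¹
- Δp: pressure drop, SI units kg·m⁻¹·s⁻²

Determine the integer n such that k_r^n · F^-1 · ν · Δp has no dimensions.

Balance the T exponent: (-1)·n from k_r, plus −(-2) + (-1) + (-2) = -1 from the rest, must sum to zero.
−n − 1 = 0, so n = -1.

-1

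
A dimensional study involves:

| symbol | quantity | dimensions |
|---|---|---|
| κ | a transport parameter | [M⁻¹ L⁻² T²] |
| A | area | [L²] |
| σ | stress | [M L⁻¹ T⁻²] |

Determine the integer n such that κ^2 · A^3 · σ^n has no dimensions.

2

Balance the M exponent: (1)·n from σ, plus 2·(-1) + 3·(0) = -2 from the rest, must sum to zero.
n − 2 = 0, so n = 2.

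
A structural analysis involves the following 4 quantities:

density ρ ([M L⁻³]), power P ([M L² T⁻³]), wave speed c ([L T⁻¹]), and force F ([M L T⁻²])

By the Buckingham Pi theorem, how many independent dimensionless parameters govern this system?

1

There are 4 variables and 3 base dimensions (M, L, T).
The dimension matrix has rank 3.
Independent dimensionless groups: 4 − 3 = 1.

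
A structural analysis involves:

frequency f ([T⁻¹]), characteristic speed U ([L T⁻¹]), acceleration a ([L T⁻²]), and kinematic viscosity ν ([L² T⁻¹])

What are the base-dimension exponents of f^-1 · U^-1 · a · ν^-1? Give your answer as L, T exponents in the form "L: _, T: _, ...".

L: -2, T: 1

Collect each base-dimension exponent across the product:
  L: −(0) − (1) + (1) − (2) = -2
  T: −(-1) − (-1) + (-2) − (-1) = 1
So the dimensions are [L⁻² T].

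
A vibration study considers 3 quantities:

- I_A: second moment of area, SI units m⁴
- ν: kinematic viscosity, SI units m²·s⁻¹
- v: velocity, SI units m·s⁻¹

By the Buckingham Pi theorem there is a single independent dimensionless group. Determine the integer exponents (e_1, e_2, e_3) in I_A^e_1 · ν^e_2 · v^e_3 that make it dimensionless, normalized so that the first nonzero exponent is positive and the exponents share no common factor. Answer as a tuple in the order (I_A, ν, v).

L: e_1·(4) + e_2·(2) + e_3·(1) = 0
T: e_1·(0) + e_2·(-1) + e_3·(-1) = 0
Solving this homogeneous linear system for the smallest-integer solution (first nonzero entry positive) gives (1, -4, 4).

(1, -4, 4)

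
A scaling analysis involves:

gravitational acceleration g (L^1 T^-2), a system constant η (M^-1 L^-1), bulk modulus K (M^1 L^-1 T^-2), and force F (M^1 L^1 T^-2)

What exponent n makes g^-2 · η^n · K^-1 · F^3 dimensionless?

Balance the M exponent: (-1)·n from η, plus −2·(0) − (1) + 3·(1) = 2 from the rest, must sum to zero.
−n + 2 = 0, so n = 2.

2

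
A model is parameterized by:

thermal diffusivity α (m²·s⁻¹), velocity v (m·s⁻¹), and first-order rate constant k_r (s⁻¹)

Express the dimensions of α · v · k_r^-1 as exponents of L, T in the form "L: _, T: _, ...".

Collect each base-dimension exponent across the product:
  L: (2) + (1) − (0) = 3
  T: (-1) + (-1) − (-1) = -1
So the dimensions are [L³ T⁻¹].

L: 3, T: -1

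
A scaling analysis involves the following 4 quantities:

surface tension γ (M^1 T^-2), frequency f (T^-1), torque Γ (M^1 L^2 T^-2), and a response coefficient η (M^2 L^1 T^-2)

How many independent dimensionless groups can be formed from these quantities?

There are 4 variables and 3 base dimensions (M, L, T).
The dimension matrix has rank 3.
Independent dimensionless groups: 4 − 3 = 1.

1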